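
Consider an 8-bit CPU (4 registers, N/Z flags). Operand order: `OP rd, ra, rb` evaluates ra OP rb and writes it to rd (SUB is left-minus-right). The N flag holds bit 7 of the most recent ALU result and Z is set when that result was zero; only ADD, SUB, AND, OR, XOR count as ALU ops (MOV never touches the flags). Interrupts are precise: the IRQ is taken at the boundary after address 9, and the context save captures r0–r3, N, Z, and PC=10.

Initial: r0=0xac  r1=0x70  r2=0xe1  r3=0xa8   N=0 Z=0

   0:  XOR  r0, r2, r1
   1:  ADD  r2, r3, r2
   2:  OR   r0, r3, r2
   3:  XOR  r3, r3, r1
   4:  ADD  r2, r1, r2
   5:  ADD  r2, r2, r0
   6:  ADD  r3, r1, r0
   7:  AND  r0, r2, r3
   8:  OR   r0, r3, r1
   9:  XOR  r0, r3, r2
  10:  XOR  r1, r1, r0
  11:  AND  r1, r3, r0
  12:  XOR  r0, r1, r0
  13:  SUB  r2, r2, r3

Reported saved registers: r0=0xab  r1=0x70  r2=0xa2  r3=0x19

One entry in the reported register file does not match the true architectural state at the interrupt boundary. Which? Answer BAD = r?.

after  0: r0=0x91 r1=0x70 r2=0xe1 r3=0xa8  N=1 Z=0
after  1: r0=0x91 r1=0x70 r2=0x89 r3=0xa8  N=1 Z=0
after  2: r0=0xa9 r1=0x70 r2=0x89 r3=0xa8  N=1 Z=0
after  3: r0=0xa9 r1=0x70 r2=0x89 r3=0xd8  N=1 Z=0
after  4: r0=0xa9 r1=0x70 r2=0xf9 r3=0xd8  N=1 Z=0
after  5: r0=0xa9 r1=0x70 r2=0xa2 r3=0xd8  N=1 Z=0
after  6: r0=0xa9 r1=0x70 r2=0xa2 r3=0x19  N=0 Z=0
after  7: r0=0x00 r1=0x70 r2=0xa2 r3=0x19  N=0 Z=1
after  8: r0=0x79 r1=0x70 r2=0xa2 r3=0x19  N=0 Z=0
after  9: r0=0xbb r1=0x70 r2=0xa2 r3=0x19  N=1 Z=0
-- IRQ taken; context saved, return-PC = 10 --
mismatch: r0: reported 0xab vs actual 0xbb

BAD = r0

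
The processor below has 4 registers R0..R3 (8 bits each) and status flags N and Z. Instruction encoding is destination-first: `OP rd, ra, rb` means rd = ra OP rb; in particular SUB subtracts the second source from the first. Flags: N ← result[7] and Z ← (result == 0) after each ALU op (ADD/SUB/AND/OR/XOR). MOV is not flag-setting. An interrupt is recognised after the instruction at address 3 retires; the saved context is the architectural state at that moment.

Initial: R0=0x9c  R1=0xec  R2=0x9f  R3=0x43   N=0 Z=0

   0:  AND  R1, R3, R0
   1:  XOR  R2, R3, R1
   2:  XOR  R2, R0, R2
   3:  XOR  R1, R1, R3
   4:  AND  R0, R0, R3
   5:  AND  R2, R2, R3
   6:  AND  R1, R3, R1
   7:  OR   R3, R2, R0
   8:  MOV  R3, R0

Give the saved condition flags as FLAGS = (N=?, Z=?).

FLAGS = (N=0, Z=0)

after  0: R0=0x9c R1=0x00 R2=0x9f R3=0x43  N=0 Z=1
after  1: R0=0x9c R1=0x00 R2=0x43 R3=0x43  N=0 Z=0
after  2: R0=0x9c R1=0x00 R2=0xdf R3=0x43  N=1 Z=0
after  3: R0=0x9c R1=0x43 R2=0xdf R3=0x43  N=0 Z=0
-- IRQ taken; context saved, return-PC = 4 --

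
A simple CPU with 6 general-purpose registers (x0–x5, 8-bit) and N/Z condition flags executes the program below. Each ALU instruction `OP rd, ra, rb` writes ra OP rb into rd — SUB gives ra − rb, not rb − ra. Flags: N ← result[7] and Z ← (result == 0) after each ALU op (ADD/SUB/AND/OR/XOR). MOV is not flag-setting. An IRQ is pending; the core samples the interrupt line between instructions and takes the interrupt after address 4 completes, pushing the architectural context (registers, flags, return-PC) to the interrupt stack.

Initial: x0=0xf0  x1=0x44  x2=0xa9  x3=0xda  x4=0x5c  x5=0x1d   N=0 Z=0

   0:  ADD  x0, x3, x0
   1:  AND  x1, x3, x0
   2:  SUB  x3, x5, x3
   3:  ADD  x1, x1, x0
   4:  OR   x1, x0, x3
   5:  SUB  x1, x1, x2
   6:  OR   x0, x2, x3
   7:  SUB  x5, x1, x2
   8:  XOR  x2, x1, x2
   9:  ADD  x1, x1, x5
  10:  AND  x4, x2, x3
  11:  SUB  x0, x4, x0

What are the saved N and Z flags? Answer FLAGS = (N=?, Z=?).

FLAGS = (N=1, Z=0)

after  0: x0=0xca x1=0x44 x2=0xa9 x3=0xda x4=0x5c x5=0x1d  N=1 Z=0
after  1: x0=0xca x1=0xca x2=0xa9 x3=0xda x4=0x5c x5=0x1d  N=1 Z=0
after  2: x0=0xca x1=0xca x2=0xa9 x3=0x43 x4=0x5c x5=0x1d  N=0 Z=0
after  3: x0=0xca x1=0x94 x2=0xa9 x3=0x43 x4=0x5c x5=0x1d  N=1 Z=0
after  4: x0=0xca x1=0xcb x2=0xa9 x3=0x43 x4=0x5c x5=0x1d  N=1 Z=0
-- IRQ taken; context saved, return-PC = 5 --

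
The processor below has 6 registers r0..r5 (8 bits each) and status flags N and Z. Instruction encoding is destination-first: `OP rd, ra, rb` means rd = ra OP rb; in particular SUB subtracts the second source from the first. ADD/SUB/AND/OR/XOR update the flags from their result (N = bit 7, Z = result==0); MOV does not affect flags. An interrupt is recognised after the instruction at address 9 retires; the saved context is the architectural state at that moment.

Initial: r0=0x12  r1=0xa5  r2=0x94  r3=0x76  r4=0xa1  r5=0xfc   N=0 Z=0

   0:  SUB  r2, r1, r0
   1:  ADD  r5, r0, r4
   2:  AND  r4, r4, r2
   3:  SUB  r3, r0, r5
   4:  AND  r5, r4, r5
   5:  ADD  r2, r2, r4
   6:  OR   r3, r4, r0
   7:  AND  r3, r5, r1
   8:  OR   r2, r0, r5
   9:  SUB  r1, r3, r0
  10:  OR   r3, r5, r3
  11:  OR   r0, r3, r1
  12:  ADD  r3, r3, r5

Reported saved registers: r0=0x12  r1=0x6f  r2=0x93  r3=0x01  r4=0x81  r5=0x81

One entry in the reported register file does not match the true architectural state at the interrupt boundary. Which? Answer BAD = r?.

after  0: r0=0x12 r1=0xa5 r2=0x93 r3=0x76 r4=0xa1 r5=0xfc  N=1 Z=0
after  1: r0=0x12 r1=0xa5 r2=0x93 r3=0x76 r4=0xa1 r5=0xb3  N=1 Z=0
after  2: r0=0x12 r1=0xa5 r2=0x93 r3=0x76 r4=0x81 r5=0xb3  N=1 Z=0
after  3: r0=0x12 r1=0xa5 r2=0x93 r3=0x5f r4=0x81 r5=0xb3  N=0 Z=0
after  4: r0=0x12 r1=0xa5 r2=0x93 r3=0x5f r4=0x81 r5=0x81  N=1 Z=0
after  5: r0=0x12 r1=0xa5 r2=0x14 r3=0x5f r4=0x81 r5=0x81  N=0 Z=0
after  6: r0=0x12 r1=0xa5 r2=0x14 r3=0x93 r4=0x81 r5=0x81  N=1 Z=0
after  7: r0=0x12 r1=0xa5 r2=0x14 r3=0x81 r4=0x81 r5=0x81  N=1 Z=0
after  8: r0=0x12 r1=0xa5 r2=0x93 r3=0x81 r4=0x81 r5=0x81  N=1 Z=0
after  9: r0=0x12 r1=0x6f r2=0x93 r3=0x81 r4=0x81 r5=0x81  N=0 Z=0
-- IRQ taken; context saved, return-PC = 10 --
mismatch: r3: reported 0x01 vs actual 0x81

BAD = r3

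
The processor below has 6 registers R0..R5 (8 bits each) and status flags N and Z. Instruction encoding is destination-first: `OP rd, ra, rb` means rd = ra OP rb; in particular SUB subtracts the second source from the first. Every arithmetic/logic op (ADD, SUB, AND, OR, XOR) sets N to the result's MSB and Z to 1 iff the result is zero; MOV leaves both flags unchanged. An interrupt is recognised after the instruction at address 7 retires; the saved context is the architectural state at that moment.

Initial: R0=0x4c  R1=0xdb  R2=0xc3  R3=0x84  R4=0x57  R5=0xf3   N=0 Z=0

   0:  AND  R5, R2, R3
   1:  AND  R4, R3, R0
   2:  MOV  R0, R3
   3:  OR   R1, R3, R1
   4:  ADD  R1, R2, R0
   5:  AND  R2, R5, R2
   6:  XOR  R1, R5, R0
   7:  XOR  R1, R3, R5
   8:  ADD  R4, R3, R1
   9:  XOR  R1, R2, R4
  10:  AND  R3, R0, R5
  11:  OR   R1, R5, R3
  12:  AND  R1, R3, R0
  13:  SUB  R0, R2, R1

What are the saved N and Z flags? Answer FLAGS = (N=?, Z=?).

FLAGS = (N=0, Z=0)

after  0: R0=0x4c R1=0xdb R2=0xc3 R3=0x84 R4=0x57 R5=0x80  N=1 Z=0
after  1: R0=0x4c R1=0xdb R2=0xc3 R3=0x84 R4=0x04 R5=0x80  N=0 Z=0
after  2: R0=0x84 R1=0xdb R2=0xc3 R3=0x84 R4=0x04 R5=0x80  N=0 Z=0
after  3: R0=0x84 R1=0xdf R2=0xc3 R3=0x84 R4=0x04 R5=0x80  N=1 Z=0
after  4: R0=0x84 R1=0x47 R2=0xc3 R3=0x84 R4=0x04 R5=0x80  N=0 Z=0
after  5: R0=0x84 R1=0x47 R2=0x80 R3=0x84 R4=0x04 R5=0x80  N=1 Z=0
after  6: R0=0x84 R1=0x04 R2=0x80 R3=0x84 R4=0x04 R5=0x80  N=0 Z=0
after  7: R0=0x84 R1=0x04 R2=0x80 R3=0x84 R4=0x04 R5=0x80  N=0 Z=0
-- IRQ taken; context saved, return-PC = 8 --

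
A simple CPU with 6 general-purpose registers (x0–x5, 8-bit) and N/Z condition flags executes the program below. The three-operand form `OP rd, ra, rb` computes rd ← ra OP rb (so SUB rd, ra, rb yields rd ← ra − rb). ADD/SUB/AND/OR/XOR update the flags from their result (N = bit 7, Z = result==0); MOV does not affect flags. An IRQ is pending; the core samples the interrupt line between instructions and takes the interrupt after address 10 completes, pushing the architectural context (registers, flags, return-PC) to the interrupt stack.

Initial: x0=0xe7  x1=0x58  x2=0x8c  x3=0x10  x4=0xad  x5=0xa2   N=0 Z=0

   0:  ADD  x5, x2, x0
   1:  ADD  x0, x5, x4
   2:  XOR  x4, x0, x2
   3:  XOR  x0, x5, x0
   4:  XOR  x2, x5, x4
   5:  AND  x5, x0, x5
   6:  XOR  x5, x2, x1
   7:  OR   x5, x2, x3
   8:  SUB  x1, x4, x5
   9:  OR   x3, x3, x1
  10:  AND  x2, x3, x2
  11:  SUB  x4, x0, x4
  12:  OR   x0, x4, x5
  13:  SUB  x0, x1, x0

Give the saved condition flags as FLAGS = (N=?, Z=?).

FLAGS = (N=1, Z=0)

after  0: x0=0xe7 x1=0x58 x2=0x8c x3=0x10 x4=0xad x5=0x73  N=0 Z=0
after  1: x0=0x20 x1=0x58 x2=0x8c x3=0x10 x4=0xad x5=0x73  N=0 Z=0
after  2: x0=0x20 x1=0x58 x2=0x8c x3=0x10 x4=0xac x5=0x73  N=1 Z=0
after  3: x0=0x53 x1=0x58 x2=0x8c x3=0x10 x4=0xac x5=0x73  N=0 Z=0
after  4: x0=0x53 x1=0x58 x2=0xdf x3=0x10 x4=0xac x5=0x73  N=1 Z=0
after  5: x0=0x53 x1=0x58 x2=0xdf x3=0x10 x4=0xac x5=0x53  N=0 Z=0
after  6: x0=0x53 x1=0x58 x2=0xdf x3=0x10 x4=0xac x5=0x87  N=1 Z=0
after  7: x0=0x53 x1=0x58 x2=0xdf x3=0x10 x4=0xac x5=0xdf  N=1 Z=0
after  8: x0=0x53 x1=0xcd x2=0xdf x3=0x10 x4=0xac x5=0xdf  N=1 Z=0
after  9: x0=0x53 x1=0xcd x2=0xdf x3=0xdd x4=0xac x5=0xdf  N=1 Z=0
after 10: x0=0x53 x1=0xcd x2=0xdd x3=0xdd x4=0xac x5=0xdf  N=1 Z=0
-- IRQ taken; context saved, return-PC = 11 --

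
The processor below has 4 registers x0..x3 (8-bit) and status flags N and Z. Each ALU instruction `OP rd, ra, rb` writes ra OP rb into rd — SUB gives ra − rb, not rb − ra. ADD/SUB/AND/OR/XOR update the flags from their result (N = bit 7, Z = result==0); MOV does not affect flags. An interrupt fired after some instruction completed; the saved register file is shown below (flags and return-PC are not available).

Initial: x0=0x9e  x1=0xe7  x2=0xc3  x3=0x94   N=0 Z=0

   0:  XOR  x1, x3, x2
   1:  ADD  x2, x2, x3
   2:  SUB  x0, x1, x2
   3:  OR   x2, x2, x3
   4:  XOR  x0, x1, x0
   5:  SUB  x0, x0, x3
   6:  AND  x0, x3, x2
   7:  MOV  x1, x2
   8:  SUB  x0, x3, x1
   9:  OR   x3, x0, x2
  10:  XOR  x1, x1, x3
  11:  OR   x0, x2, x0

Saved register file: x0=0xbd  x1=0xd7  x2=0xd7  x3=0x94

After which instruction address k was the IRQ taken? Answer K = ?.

after  0: x0=0x9e x1=0x57 x2=0xc3 x3=0x94  N=0 Z=0
after  1: x0=0x9e x1=0x57 x2=0x57 x3=0x94  N=0 Z=0
after  2: x0=0x00 x1=0x57 x2=0x57 x3=0x94  N=0 Z=1
after  3: x0=0x00 x1=0x57 x2=0xd7 x3=0x94  N=1 Z=0
after  4: x0=0x57 x1=0x57 x2=0xd7 x3=0x94  N=0 Z=0
after  5: x0=0xc3 x1=0x57 x2=0xd7 x3=0x94  N=1 Z=0
after  6: x0=0x94 x1=0x57 x2=0xd7 x3=0x94  N=1 Z=0
after  7: x0=0x94 x1=0xd7 x2=0xd7 x3=0x94  N=1 Z=0
after  8: x0=0xbd x1=0xd7 x2=0xd7 x3=0x94  N=1 Z=0
-- IRQ taken; context saved, return-PC = 9 --

K = 8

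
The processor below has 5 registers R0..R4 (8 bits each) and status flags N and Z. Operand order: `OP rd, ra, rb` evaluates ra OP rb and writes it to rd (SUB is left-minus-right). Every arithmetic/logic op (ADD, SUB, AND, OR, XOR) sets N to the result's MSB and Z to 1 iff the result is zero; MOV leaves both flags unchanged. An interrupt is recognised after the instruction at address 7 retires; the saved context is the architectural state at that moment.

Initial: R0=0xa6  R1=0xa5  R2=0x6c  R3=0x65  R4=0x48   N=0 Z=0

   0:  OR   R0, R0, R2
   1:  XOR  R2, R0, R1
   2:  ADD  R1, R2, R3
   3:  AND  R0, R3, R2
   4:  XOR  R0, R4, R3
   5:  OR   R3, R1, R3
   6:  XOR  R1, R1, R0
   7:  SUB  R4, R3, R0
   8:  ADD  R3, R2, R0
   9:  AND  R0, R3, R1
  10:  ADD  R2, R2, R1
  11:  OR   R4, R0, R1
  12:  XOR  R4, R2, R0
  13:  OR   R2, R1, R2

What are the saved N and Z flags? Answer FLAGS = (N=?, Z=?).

after  0: R0=0xee R1=0xa5 R2=0x6c R3=0x65 R4=0x48  N=1 Z=0
after  1: R0=0xee R1=0xa5 R2=0x4b R3=0x65 R4=0x48  N=0 Z=0
after  2: R0=0xee R1=0xb0 R2=0x4b R3=0x65 R4=0x48  N=1 Z=0
after  3: R0=0x41 R1=0xb0 R2=0x4b R3=0x65 R4=0x48  N=0 Z=0
after  4: R0=0x2d R1=0xb0 R2=0x4b R3=0x65 R4=0x48  N=0 Z=0
after  5: R0=0x2d R1=0xb0 R2=0x4b R3=0xf5 R4=0x48  N=1 Z=0
after  6: R0=0x2d R1=0x9d R2=0x4b R3=0xf5 R4=0x48  N=1 Z=0
after  7: R0=0x2d R1=0x9d R2=0x4b R3=0xf5 R4=0xc8  N=1 Z=0
-- IRQ taken; context saved, return-PC = 8 --

FLAGS = (N=1, Z=0)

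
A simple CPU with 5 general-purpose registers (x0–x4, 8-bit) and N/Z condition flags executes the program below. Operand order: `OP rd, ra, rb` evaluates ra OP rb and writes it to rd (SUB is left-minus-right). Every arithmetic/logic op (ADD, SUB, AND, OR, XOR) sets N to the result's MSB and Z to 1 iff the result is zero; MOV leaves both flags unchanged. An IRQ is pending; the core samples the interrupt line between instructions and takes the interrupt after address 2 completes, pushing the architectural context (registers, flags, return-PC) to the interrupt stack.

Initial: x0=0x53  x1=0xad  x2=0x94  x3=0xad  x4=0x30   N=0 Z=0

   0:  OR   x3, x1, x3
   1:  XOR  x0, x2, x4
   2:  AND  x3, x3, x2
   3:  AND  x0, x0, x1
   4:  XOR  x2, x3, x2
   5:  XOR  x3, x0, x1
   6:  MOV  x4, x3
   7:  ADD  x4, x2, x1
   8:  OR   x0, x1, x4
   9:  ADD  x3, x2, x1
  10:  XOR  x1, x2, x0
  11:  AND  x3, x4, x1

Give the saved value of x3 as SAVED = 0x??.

after  0: x0=0x53 x1=0xad x2=0x94 x3=0xad x4=0x30  N=1 Z=0
after  1: x0=0xa4 x1=0xad x2=0x94 x3=0xad x4=0x30  N=1 Z=0
after  2: x0=0xa4 x1=0xad x2=0x94 x3=0x84 x4=0x30  N=1 Z=0
-- IRQ taken; context saved, return-PC = 3 --

SAVED = 0x84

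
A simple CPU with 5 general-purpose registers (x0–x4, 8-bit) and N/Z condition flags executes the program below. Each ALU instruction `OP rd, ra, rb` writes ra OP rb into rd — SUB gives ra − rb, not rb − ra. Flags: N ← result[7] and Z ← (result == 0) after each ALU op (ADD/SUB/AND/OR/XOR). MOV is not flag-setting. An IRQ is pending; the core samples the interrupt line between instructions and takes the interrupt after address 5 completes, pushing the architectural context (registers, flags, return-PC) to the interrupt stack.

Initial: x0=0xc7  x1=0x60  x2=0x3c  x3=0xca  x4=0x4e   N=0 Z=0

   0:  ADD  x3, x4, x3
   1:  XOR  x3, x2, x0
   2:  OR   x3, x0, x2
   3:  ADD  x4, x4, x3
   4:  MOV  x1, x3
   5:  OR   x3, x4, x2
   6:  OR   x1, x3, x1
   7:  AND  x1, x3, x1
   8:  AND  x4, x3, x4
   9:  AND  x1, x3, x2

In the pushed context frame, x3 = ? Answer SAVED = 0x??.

after  0: x0=0xc7 x1=0x60 x2=0x3c x3=0x18 x4=0x4e  N=0 Z=0
after  1: x0=0xc7 x1=0x60 x2=0x3c x3=0xfb x4=0x4e  N=1 Z=0
after  2: x0=0xc7 x1=0x60 x2=0x3c x3=0xff x4=0x4e  N=1 Z=0
after  3: x0=0xc7 x1=0x60 x2=0x3c x3=0xff x4=0x4d  N=0 Z=0
after  4: x0=0xc7 x1=0xff x2=0x3c x3=0xff x4=0x4d  N=0 Z=0
after  5: x0=0xc7 x1=0xff x2=0x3c x3=0x7d x4=0x4d  N=0 Z=0
-- IRQ taken; context saved, return-PC = 6 --

SAVED = 0x7d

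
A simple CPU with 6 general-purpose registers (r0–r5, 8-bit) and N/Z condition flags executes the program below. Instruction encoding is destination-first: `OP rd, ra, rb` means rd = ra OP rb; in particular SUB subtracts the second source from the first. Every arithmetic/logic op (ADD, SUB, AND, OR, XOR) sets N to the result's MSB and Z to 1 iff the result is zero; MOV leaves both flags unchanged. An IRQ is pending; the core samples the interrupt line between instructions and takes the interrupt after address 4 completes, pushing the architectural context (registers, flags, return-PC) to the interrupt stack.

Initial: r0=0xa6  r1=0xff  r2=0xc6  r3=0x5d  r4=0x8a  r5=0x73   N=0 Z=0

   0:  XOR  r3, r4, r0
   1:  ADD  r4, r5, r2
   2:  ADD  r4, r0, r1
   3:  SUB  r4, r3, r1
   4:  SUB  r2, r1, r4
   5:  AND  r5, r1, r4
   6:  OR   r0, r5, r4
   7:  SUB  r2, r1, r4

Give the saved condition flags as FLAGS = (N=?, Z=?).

FLAGS = (N=1, Z=0)

after  0: r0=0xa6 r1=0xff r2=0xc6 r3=0x2c r4=0x8a r5=0x73  N=0 Z=0
after  1: r0=0xa6 r1=0xff r2=0xc6 r3=0x2c r4=0x39 r5=0x73  N=0 Z=0
after  2: r0=0xa6 r1=0xff r2=0xc6 r3=0x2c r4=0xa5 r5=0x73  N=1 Z=0
after  3: r0=0xa6 r1=0xff r2=0xc6 r3=0x2c r4=0x2d r5=0x73  N=0 Z=0
after  4: r0=0xa6 r1=0xff r2=0xd2 r3=0x2c r4=0x2d r5=0x73  N=1 Z=0
-- IRQ taken; context saved, return-PC = 5 --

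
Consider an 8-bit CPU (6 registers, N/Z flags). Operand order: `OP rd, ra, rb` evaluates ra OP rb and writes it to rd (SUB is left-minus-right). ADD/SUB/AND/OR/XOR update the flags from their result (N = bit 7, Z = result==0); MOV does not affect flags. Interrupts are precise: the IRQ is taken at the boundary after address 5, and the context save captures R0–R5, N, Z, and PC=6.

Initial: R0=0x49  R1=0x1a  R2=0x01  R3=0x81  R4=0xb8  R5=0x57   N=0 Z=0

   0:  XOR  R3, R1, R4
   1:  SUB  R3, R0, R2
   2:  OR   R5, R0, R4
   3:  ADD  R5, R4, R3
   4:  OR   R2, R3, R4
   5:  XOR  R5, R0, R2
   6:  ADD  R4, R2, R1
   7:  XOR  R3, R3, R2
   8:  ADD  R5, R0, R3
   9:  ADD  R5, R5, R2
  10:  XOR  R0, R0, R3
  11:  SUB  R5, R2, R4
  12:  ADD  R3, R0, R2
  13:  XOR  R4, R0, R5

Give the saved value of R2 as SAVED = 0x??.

after  0: R0=0x49 R1=0x1a R2=0x01 R3=0xa2 R4=0xb8 R5=0x57  N=1 Z=0
after  1: R0=0x49 R1=0x1a R2=0x01 R3=0x48 R4=0xb8 R5=0x57  N=0 Z=0
after  2: R0=0x49 R1=0x1a R2=0x01 R3=0x48 R4=0xb8 R5=0xf9  N=1 Z=0
after  3: R0=0x49 R1=0x1a R2=0x01 R3=0x48 R4=0xb8 R5=0x00  N=0 Z=1
after  4: R0=0x49 R1=0x1a R2=0xf8 R3=0x48 R4=0xb8 R5=0x00  N=1 Z=0
after  5: R0=0x49 R1=0x1a R2=0xf8 R3=0x48 R4=0xb8 R5=0xb1  N=1 Z=0
-- IRQ taken; context saved, return-PC = 6 --

SAVED = 0xf8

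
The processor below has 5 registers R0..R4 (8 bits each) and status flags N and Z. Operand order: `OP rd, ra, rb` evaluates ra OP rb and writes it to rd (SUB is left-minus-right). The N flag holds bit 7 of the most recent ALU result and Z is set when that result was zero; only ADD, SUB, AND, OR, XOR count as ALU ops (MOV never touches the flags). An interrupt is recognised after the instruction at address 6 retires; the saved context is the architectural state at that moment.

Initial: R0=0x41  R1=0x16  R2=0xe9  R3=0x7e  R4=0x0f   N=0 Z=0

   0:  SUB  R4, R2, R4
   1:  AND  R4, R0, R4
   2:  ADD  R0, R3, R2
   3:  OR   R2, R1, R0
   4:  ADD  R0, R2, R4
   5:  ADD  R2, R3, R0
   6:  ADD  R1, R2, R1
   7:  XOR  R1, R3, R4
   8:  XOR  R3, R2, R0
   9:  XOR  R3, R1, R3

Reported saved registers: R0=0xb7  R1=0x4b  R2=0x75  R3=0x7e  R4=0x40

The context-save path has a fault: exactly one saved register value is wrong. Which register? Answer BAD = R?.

BAD = R2

after  0: R0=0x41 R1=0x16 R2=0xe9 R3=0x7e R4=0xda  N=1 Z=0
after  1: R0=0x41 R1=0x16 R2=0xe9 R3=0x7e R4=0x40  N=0 Z=0
after  2: R0=0x67 R1=0x16 R2=0xe9 R3=0x7e R4=0x40  N=0 Z=0
after  3: R0=0x67 R1=0x16 R2=0x77 R3=0x7e R4=0x40  N=0 Z=0
after  4: R0=0xb7 R1=0x16 R2=0x77 R3=0x7e R4=0x40  N=1 Z=0
after  5: R0=0xb7 R1=0x16 R2=0x35 R3=0x7e R4=0x40  N=0 Z=0
after  6: R0=0xb7 R1=0x4b R2=0x35 R3=0x7e R4=0x40  N=0 Z=0
-- IRQ taken; context saved, return-PC = 7 --
mismatch: R2: reported 0x75 vs actual 0x35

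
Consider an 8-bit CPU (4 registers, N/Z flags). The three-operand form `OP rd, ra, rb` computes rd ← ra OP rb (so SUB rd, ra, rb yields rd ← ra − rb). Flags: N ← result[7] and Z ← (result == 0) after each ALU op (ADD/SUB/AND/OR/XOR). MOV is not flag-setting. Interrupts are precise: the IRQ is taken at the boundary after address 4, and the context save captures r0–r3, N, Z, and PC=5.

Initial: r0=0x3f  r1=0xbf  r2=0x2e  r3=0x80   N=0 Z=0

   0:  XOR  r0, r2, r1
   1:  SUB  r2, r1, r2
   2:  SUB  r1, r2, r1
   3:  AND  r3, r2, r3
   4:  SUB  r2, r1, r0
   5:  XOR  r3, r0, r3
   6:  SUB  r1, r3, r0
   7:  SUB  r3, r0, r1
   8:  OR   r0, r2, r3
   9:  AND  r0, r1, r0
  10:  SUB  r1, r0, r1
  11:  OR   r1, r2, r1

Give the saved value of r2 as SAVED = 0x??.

SAVED = 0x41

after  0: r0=0x91 r1=0xbf r2=0x2e r3=0x80  N=1 Z=0
after  1: r0=0x91 r1=0xbf r2=0x91 r3=0x80  N=1 Z=0
after  2: r0=0x91 r1=0xd2 r2=0x91 r3=0x80  N=1 Z=0
after  3: r0=0x91 r1=0xd2 r2=0x91 r3=0x80  N=1 Z=0
after  4: r0=0x91 r1=0xd2 r2=0x41 r3=0x80  N=0 Z=0
-- IRQ taken; context saved, return-PC = 5 --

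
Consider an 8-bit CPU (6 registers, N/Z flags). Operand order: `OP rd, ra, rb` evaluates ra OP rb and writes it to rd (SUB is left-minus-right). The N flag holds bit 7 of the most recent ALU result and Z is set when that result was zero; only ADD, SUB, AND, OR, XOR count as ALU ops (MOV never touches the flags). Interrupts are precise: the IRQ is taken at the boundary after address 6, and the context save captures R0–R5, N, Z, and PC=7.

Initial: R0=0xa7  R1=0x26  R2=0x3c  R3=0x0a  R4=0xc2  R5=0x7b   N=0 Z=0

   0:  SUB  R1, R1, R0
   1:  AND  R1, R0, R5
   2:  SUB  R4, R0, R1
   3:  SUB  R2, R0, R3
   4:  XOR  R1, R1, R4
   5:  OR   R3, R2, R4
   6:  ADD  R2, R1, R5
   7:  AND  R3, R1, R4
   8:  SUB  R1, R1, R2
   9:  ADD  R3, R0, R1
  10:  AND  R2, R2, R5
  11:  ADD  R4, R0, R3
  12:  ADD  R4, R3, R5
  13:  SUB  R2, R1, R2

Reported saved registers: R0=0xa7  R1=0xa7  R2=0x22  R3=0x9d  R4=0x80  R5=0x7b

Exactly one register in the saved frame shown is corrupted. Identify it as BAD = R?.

BAD = R4

after  0: R0=0xa7 R1=0x7f R2=0x3c R3=0x0a R4=0xc2 R5=0x7b  N=0 Z=0
after  1: R0=0xa7 R1=0x23 R2=0x3c R3=0x0a R4=0xc2 R5=0x7b  N=0 Z=0
after  2: R0=0xa7 R1=0x23 R2=0x3c R3=0x0a R4=0x84 R5=0x7b  N=1 Z=0
after  3: R0=0xa7 R1=0x23 R2=0x9d R3=0x0a R4=0x84 R5=0x7b  N=1 Z=0
after  4: R0=0xa7 R1=0xa7 R2=0x9d R3=0x0a R4=0x84 R5=0x7b  N=1 Z=0
after  5: R0=0xa7 R1=0xa7 R2=0x9d R3=0x9d R4=0x84 R5=0x7b  N=1 Z=0
after  6: R0=0xa7 R1=0xa7 R2=0x22 R3=0x9d R4=0x84 R5=0x7b  N=0 Z=0
-- IRQ taken; context saved, return-PC = 7 --
mismatch: R4: reported 0x80 vs actual 0x84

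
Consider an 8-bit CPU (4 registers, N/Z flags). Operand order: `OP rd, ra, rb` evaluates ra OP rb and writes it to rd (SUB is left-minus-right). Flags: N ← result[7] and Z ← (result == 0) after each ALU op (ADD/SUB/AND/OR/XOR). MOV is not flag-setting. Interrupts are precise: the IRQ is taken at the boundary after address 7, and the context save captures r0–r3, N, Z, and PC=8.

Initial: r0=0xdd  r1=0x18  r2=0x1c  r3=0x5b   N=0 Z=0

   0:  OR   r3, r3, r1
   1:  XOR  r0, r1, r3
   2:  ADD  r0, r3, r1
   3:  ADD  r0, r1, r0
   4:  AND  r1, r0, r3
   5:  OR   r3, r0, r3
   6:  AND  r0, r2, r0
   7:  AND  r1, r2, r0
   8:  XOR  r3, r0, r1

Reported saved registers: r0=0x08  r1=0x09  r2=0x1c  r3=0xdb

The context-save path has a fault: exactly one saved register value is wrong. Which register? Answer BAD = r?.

BAD = r1

after  0: r0=0xdd r1=0x18 r2=0x1c r3=0x5b  N=0 Z=0
after  1: r0=0x43 r1=0x18 r2=0x1c r3=0x5b  N=0 Z=0
after  2: r0=0x73 r1=0x18 r2=0x1c r3=0x5b  N=0 Z=0
after  3: r0=0x8b r1=0x18 r2=0x1c r3=0x5b  N=1 Z=0
after  4: r0=0x8b r1=0x0b r2=0x1c r3=0x5b  N=0 Z=0
after  5: r0=0x8b r1=0x0b r2=0x1c r3=0xdb  N=1 Z=0
after  6: r0=0x08 r1=0x0b r2=0x1c r3=0xdb  N=0 Z=0
after  7: r0=0x08 r1=0x08 r2=0x1c r3=0xdb  N=0 Z=0
-- IRQ taken; context saved, return-PC = 8 --
mismatch: r1: reported 0x09 vs actual 0x08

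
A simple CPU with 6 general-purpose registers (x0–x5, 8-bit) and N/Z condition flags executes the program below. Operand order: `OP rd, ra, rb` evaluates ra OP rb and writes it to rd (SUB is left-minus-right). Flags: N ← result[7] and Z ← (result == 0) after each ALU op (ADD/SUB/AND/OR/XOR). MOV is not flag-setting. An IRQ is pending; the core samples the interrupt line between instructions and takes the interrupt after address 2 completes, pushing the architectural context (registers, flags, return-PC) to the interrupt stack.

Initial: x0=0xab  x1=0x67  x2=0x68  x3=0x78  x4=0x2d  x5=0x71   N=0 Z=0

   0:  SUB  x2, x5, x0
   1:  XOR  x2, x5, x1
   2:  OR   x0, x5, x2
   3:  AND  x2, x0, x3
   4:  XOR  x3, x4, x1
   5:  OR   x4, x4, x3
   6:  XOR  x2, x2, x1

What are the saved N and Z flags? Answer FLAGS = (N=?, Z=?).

FLAGS = (N=0, Z=0)

after  0: x0=0xab x1=0x67 x2=0xc6 x3=0x78 x4=0x2d x5=0x71  N=1 Z=0
after  1: x0=0xab x1=0x67 x2=0x16 x3=0x78 x4=0x2d x5=0x71  N=0 Z=0
after  2: x0=0x77 x1=0x67 x2=0x16 x3=0x78 x4=0x2d x5=0x71  N=0 Z=0
-- IRQ taken; context saved, return-PC = 3 --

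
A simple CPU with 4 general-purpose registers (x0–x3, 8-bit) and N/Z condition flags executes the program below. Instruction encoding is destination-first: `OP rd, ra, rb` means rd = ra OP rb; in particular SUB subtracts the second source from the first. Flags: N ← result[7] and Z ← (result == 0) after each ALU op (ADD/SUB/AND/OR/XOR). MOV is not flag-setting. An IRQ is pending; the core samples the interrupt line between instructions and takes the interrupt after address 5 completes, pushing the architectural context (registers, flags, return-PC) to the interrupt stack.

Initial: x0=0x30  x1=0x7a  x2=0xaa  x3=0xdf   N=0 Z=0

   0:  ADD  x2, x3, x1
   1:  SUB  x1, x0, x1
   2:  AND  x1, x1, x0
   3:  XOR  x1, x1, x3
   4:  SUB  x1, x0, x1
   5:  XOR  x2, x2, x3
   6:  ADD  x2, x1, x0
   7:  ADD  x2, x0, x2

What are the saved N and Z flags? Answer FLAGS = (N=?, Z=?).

after  0: x0=0x30 x1=0x7a x2=0x59 x3=0xdf  N=0 Z=0
after  1: x0=0x30 x1=0xb6 x2=0x59 x3=0xdf  N=1 Z=0
after  2: x0=0x30 x1=0x30 x2=0x59 x3=0xdf  N=0 Z=0
after  3: x0=0x30 x1=0xef x2=0x59 x3=0xdf  N=1 Z=0
after  4: x0=0x30 x1=0x41 x2=0x59 x3=0xdf  N=0 Z=0
after  5: x0=0x30 x1=0x41 x2=0x86 x3=0xdf  N=1 Z=0
-- IRQ taken; context saved, return-PC = 6 --

FLAGS = (N=1, Z=0)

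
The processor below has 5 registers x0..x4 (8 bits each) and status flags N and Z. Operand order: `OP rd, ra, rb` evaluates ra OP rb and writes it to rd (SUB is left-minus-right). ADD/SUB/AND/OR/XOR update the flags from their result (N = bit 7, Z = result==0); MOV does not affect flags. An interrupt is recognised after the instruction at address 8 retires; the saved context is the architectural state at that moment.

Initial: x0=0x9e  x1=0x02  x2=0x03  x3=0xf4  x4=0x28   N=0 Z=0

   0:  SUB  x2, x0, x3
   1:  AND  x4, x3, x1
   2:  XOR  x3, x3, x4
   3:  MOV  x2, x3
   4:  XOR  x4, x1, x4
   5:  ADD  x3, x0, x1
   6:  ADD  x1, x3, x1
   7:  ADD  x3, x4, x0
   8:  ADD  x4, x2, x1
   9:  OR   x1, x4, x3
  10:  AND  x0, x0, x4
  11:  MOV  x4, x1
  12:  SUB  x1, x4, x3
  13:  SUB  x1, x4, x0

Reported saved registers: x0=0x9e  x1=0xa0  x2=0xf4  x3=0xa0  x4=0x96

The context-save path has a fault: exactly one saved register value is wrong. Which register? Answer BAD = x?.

BAD = x1

after  0: x0=0x9e x1=0x02 x2=0xaa x3=0xf4 x4=0x28  N=1 Z=0
after  1: x0=0x9e x1=0x02 x2=0xaa x3=0xf4 x4=0x00  N=0 Z=1
after  2: x0=0x9e x1=0x02 x2=0xaa x3=0xf4 x4=0x00  N=1 Z=0
after  3: x0=0x9e x1=0x02 x2=0xf4 x3=0xf4 x4=0x00  N=1 Z=0
after  4: x0=0x9e x1=0x02 x2=0xf4 x3=0xf4 x4=0x02  N=0 Z=0
after  5: x0=0x9e x1=0x02 x2=0xf4 x3=0xa0 x4=0x02  N=1 Z=0
after  6: x0=0x9e x1=0xa2 x2=0xf4 x3=0xa0 x4=0x02  N=1 Z=0
after  7: x0=0x9e x1=0xa2 x2=0xf4 x3=0xa0 x4=0x02  N=1 Z=0
after  8: x0=0x9e x1=0xa2 x2=0xf4 x3=0xa0 x4=0x96  N=1 Z=0
-- IRQ taken; context saved, return-PC = 9 --
mismatch: x1: reported 0xa0 vs actual 0xa2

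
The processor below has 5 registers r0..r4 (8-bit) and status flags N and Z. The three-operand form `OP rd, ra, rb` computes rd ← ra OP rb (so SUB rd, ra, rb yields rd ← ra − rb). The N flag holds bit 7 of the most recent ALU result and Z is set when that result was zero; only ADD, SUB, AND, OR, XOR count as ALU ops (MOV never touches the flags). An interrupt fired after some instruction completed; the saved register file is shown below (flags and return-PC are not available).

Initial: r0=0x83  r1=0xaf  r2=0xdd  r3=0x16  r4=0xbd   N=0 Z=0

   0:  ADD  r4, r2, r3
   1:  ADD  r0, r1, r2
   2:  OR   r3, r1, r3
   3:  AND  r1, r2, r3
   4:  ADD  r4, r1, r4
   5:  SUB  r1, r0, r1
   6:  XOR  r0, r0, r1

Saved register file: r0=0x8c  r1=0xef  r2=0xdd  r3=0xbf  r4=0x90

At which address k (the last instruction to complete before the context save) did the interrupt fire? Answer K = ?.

K = 5

after  0: r0=0x83 r1=0xaf r2=0xdd r3=0x16 r4=0xf3  N=1 Z=0
after  1: r0=0x8c r1=0xaf r2=0xdd r3=0x16 r4=0xf3  N=1 Z=0
after  2: r0=0x8c r1=0xaf r2=0xdd r3=0xbf r4=0xf3  N=1 Z=0
after  3: r0=0x8c r1=0x9d r2=0xdd r3=0xbf r4=0xf3  N=1 Z=0
after  4: r0=0x8c r1=0x9d r2=0xdd r3=0xbf r4=0x90  N=1 Z=0
after  5: r0=0x8c r1=0xef r2=0xdd r3=0xbf r4=0x90  N=1 Z=0
-- IRQ taken; context saved, return-PC = 6 --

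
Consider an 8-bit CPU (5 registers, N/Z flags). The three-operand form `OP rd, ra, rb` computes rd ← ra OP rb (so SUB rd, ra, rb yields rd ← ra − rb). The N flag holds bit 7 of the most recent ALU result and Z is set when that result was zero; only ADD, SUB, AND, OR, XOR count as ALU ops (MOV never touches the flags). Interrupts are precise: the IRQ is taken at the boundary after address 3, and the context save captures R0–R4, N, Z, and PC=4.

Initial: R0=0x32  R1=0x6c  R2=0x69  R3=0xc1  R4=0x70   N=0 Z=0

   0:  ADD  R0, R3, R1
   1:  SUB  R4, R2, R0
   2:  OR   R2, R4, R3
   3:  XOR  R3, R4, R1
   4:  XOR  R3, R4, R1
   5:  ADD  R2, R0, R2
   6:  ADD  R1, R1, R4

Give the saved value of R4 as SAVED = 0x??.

SAVED = 0x3c

after  0: R0=0x2d R1=0x6c R2=0x69 R3=0xc1 R4=0x70  N=0 Z=0
after  1: R0=0x2d R1=0x6c R2=0x69 R3=0xc1 R4=0x3c  N=0 Z=0
after  2: R0=0x2d R1=0x6c R2=0xfd R3=0xc1 R4=0x3c  N=1 Z=0
after  3: R0=0x2d R1=0x6c R2=0xfd R3=0x50 R4=0x3c  N=0 Z=0
-- IRQ taken; context saved, return-PC = 4 --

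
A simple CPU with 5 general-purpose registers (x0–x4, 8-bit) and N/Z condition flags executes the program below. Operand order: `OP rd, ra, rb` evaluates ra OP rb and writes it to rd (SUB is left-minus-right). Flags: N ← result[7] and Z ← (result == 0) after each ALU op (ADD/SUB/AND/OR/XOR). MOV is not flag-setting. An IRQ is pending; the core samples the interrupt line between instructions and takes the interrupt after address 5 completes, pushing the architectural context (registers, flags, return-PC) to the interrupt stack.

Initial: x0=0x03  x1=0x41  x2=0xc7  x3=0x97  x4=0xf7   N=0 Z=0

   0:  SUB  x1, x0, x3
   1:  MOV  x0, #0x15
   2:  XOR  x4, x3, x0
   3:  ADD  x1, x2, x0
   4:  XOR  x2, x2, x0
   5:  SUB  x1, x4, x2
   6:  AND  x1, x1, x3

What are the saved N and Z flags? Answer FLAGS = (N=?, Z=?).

after  0: x0=0x03 x1=0x6c x2=0xc7 x3=0x97 x4=0xf7  N=0 Z=0
after  1: x0=0x15 x1=0x6c x2=0xc7 x3=0x97 x4=0xf7  N=0 Z=0
after  2: x0=0x15 x1=0x6c x2=0xc7 x3=0x97 x4=0x82  N=1 Z=0
after  3: x0=0x15 x1=0xdc x2=0xc7 x3=0x97 x4=0x82  N=1 Z=0
after  4: x0=0x15 x1=0xdc x2=0xd2 x3=0x97 x4=0x82  N=1 Z=0
after  5: x0=0x15 x1=0xb0 x2=0xd2 x3=0x97 x4=0x82  N=1 Z=0
-- IRQ taken; context saved, return-PC = 6 --

FLAGS = (N=1, Z=0)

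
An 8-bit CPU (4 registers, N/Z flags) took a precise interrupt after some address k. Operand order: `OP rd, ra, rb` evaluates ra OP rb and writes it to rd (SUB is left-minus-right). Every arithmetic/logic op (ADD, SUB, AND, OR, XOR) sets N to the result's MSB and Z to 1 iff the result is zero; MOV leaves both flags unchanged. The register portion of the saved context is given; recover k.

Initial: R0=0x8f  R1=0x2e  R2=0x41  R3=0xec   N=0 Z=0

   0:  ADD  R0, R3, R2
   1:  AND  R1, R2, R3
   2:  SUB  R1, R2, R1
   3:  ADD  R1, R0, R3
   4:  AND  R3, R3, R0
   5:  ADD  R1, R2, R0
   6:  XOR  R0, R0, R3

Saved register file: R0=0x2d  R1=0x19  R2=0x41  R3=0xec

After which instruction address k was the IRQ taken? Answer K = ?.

K = 3

after  0: R0=0x2d R1=0x2e R2=0x41 R3=0xec  N=0 Z=0
after  1: R0=0x2d R1=0x40 R2=0x41 R3=0xec  N=0 Z=0
after  2: R0=0x2d R1=0x01 R2=0x41 R3=0xec  N=0 Z=0
after  3: R0=0x2d R1=0x19 R2=0x41 R3=0xec  N=0 Z=0
-- IRQ taken; context saved, return-PC = 4 --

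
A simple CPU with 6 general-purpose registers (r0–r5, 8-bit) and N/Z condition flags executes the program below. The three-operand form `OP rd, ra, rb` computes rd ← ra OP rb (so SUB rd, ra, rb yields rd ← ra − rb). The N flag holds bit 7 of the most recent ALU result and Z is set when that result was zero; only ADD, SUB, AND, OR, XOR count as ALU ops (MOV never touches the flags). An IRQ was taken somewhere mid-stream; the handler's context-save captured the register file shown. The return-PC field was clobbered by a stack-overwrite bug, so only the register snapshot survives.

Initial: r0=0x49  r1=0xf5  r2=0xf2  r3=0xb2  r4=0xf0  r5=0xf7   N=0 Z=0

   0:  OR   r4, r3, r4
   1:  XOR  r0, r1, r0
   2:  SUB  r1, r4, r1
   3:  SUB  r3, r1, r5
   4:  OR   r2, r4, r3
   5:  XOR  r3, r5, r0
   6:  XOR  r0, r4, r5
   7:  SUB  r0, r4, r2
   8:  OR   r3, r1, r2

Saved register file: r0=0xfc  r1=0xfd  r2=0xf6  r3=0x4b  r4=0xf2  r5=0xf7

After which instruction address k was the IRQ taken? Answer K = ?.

K = 7

after  0: r0=0x49 r1=0xf5 r2=0xf2 r3=0xb2 r4=0xf2 r5=0xf7  N=1 Z=0
after  1: r0=0xbc r1=0xf5 r2=0xf2 r3=0xb2 r4=0xf2 r5=0xf7  N=1 Z=0
after  2: r0=0xbc r1=0xfd r2=0xf2 r3=0xb2 r4=0xf2 r5=0xf7  N=1 Z=0
after  3: r0=0xbc r1=0xfd r2=0xf2 r3=0x06 r4=0xf2 r5=0xf7  N=0 Z=0
after  4: r0=0xbc r1=0xfd r2=0xf6 r3=0x06 r4=0xf2 r5=0xf7  N=1 Z=0
after  5: r0=0xbc r1=0xfd r2=0xf6 r3=0x4b r4=0xf2 r5=0xf7  N=0 Z=0
after  6: r0=0x05 r1=0xfd r2=0xf6 r3=0x4b r4=0xf2 r5=0xf7  N=0 Z=0
after  7: r0=0xfc r1=0xfd r2=0xf6 r3=0x4b r4=0xf2 r5=0xf7  N=1 Z=0
-- IRQ taken; context saved, return-PC = 8 --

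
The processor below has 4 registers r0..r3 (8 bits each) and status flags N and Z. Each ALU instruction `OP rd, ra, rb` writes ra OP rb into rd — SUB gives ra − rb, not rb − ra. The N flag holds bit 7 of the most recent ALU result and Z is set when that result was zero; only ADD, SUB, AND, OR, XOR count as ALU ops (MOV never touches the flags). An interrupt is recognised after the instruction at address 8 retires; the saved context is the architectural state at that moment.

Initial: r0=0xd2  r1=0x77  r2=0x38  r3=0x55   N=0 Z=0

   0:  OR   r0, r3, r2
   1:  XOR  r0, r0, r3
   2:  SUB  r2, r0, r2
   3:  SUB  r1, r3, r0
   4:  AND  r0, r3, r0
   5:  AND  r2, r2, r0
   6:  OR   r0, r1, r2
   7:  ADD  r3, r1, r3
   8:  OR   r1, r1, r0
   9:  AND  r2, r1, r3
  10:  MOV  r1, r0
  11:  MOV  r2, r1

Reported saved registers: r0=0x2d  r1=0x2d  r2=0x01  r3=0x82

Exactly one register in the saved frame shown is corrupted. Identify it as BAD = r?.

BAD = r2

after  0: r0=0x7d r1=0x77 r2=0x38 r3=0x55  N=0 Z=0
after  1: r0=0x28 r1=0x77 r2=0x38 r3=0x55  N=0 Z=0
after  2: r0=0x28 r1=0x77 r2=0xf0 r3=0x55  N=1 Z=0
after  3: r0=0x28 r1=0x2d r2=0xf0 r3=0x55  N=0 Z=0
after  4: r0=0x00 r1=0x2d r2=0xf0 r3=0x55  N=0 Z=1
after  5: r0=0x00 r1=0x2d r2=0x00 r3=0x55  N=0 Z=1
after  6: r0=0x2d r1=0x2d r2=0x00 r3=0x55  N=0 Z=0
after  7: r0=0x2d r1=0x2d r2=0x00 r3=0x82  N=1 Z=0
after  8: r0=0x2d r1=0x2d r2=0x00 r3=0x82  N=0 Z=0
-- IRQ taken; context saved, return-PC = 9 --
mismatch: r2: reported 0x01 vs actual 0x00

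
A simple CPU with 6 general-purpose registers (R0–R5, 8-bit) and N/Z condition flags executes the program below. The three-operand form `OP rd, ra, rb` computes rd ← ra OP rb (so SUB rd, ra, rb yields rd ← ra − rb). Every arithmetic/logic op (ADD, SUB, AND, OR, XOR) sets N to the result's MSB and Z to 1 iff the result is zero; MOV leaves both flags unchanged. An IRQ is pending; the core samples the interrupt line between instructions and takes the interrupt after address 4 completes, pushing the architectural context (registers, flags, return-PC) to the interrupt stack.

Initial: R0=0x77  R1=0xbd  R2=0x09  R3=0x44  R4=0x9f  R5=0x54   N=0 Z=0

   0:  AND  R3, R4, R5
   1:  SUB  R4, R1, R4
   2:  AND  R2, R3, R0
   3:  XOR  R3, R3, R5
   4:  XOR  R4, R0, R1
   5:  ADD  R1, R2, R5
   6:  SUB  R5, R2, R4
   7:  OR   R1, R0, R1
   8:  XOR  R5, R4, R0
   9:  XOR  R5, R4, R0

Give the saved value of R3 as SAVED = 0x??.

after  0: R0=0x77 R1=0xbd R2=0x09 R3=0x14 R4=0x9f R5=0x54  N=0 Z=0
after  1: R0=0x77 R1=0xbd R2=0x09 R3=0x14 R4=0x1e R5=0x54  N=0 Z=0
after  2: R0=0x77 R1=0xbd R2=0x14 R3=0x14 R4=0x1e R5=0x54  N=0 Z=0
after  3: R0=0x77 R1=0xbd R2=0x14 R3=0x40 R4=0x1e R5=0x54  N=0 Z=0
after  4: R0=0x77 R1=0xbd R2=0x14 R3=0x40 R4=0xca R5=0x54  N=1 Z=0
-- IRQ taken; context saved, return-PC = 5 --

SAVED = 0x40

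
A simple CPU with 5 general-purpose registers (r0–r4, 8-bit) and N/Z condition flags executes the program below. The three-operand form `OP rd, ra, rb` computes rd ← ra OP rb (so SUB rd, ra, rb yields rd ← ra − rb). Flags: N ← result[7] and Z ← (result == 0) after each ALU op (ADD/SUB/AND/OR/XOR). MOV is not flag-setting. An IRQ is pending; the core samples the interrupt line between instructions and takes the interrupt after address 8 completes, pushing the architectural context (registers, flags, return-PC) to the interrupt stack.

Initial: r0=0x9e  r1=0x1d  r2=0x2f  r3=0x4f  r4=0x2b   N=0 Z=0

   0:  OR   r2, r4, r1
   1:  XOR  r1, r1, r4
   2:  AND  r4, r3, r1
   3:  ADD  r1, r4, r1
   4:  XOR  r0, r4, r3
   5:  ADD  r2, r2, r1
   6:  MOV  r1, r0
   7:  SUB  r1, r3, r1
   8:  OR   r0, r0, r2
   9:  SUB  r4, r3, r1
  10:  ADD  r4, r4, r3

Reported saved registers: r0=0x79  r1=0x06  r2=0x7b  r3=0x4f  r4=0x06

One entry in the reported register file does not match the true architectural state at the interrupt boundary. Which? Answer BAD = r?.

after  0: r0=0x9e r1=0x1d r2=0x3f r3=0x4f r4=0x2b  N=0 Z=0
after  1: r0=0x9e r1=0x36 r2=0x3f r3=0x4f r4=0x2b  N=0 Z=0
after  2: r0=0x9e r1=0x36 r2=0x3f r3=0x4f r4=0x06  N=0 Z=0
after  3: r0=0x9e r1=0x3c r2=0x3f r3=0x4f r4=0x06  N=0 Z=0
after  4: r0=0x49 r1=0x3c r2=0x3f r3=0x4f r4=0x06  N=0 Z=0
after  5: r0=0x49 r1=0x3c r2=0x7b r3=0x4f r4=0x06  N=0 Z=0
after  6: r0=0x49 r1=0x49 r2=0x7b r3=0x4f r4=0x06  N=0 Z=0
after  7: r0=0x49 r1=0x06 r2=0x7b r3=0x4f r4=0x06  N=0 Z=0
after  8: r0=0x7b r1=0x06 r2=0x7b r3=0x4f r4=0x06  N=0 Z=0
-- IRQ taken; context saved, return-PC = 9 --
mismatch: r0: reported 0x79 vs actual 0x7b

BAD = r0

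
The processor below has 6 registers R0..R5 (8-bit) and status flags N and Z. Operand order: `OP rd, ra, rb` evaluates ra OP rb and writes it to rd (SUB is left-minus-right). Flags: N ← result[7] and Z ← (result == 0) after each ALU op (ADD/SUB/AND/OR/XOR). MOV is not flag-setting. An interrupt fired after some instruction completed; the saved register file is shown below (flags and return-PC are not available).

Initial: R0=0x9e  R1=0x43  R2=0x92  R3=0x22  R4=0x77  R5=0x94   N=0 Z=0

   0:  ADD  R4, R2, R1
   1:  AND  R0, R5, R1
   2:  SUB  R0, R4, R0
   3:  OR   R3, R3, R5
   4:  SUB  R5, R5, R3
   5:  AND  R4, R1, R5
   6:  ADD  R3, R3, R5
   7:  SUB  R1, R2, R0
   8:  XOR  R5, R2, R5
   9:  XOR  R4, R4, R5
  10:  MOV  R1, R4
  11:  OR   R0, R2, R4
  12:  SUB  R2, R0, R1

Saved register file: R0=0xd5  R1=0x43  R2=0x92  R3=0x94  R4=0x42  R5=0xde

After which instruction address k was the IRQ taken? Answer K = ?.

after  0: R0=0x9e R1=0x43 R2=0x92 R3=0x22 R4=0xd5 R5=0x94  N=1 Z=0
after  1: R0=0x00 R1=0x43 R2=0x92 R3=0x22 R4=0xd5 R5=0x94  N=0 Z=1
after  2: R0=0xd5 R1=0x43 R2=0x92 R3=0x22 R4=0xd5 R5=0x94  N=1 Z=0
after  3: R0=0xd5 R1=0x43 R2=0x92 R3=0xb6 R4=0xd5 R5=0x94  N=1 Z=0
after  4: R0=0xd5 R1=0x43 R2=0x92 R3=0xb6 R4=0xd5 R5=0xde  N=1 Z=0
after  5: R0=0xd5 R1=0x43 R2=0x92 R3=0xb6 R4=0x42 R5=0xde  N=0 Z=0
after  6: R0=0xd5 R1=0x43 R2=0x92 R3=0x94 R4=0x42 R5=0xde  N=1 Z=0
-- IRQ taken; context saved, return-PC = 7 --

K = 6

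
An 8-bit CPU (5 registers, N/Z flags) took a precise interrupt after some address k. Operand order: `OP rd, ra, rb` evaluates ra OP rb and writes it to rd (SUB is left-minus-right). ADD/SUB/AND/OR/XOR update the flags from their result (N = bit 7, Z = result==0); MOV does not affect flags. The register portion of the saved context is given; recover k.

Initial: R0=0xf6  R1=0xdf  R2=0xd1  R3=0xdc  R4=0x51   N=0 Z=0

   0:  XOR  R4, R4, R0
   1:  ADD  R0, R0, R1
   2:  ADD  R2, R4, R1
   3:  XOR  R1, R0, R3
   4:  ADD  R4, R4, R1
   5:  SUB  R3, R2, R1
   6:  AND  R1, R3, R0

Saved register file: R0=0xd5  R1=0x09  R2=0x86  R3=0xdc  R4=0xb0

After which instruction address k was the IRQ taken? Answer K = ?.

after  0: R0=0xf6 R1=0xdf R2=0xd1 R3=0xdc R4=0xa7  N=1 Z=0
after  1: R0=0xd5 R1=0xdf R2=0xd1 R3=0xdc R4=0xa7  N=1 Z=0
after  2: R0=0xd5 R1=0xdf R2=0x86 R3=0xdc R4=0xa7  N=1 Z=0
after  3: R0=0xd5 R1=0x09 R2=0x86 R3=0xdc R4=0xa7  N=0 Z=0
after  4: R0=0xd5 R1=0x09 R2=0x86 R3=0xdc R4=0xb0  N=1 Z=0
-- IRQ taken; context saved, return-PC = 5 --

K = 4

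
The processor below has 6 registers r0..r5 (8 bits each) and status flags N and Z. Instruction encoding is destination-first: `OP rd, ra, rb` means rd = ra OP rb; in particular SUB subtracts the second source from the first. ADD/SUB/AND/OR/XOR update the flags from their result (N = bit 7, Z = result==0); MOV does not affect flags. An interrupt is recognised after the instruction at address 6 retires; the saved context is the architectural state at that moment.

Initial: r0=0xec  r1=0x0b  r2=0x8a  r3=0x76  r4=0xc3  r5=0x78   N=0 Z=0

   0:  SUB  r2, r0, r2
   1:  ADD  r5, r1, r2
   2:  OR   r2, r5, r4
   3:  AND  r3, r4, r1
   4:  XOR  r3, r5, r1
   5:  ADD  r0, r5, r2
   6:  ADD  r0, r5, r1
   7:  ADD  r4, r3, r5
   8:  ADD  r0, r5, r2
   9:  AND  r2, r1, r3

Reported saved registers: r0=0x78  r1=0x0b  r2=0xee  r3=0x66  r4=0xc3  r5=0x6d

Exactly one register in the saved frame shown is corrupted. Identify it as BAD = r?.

BAD = r2

after  0: r0=0xec r1=0x0b r2=0x62 r3=0x76 r4=0xc3 r5=0x78  N=0 Z=0
after  1: r0=0xec r1=0x0b r2=0x62 r3=0x76 r4=0xc3 r5=0x6d  N=0 Z=0
after  2: r0=0xec r1=0x0b r2=0xef r3=0x76 r4=0xc3 r5=0x6d  N=1 Z=0
after  3: r0=0xec r1=0x0b r2=0xef r3=0x03 r4=0xc3 r5=0x6d  N=0 Z=0
after  4: r0=0xec r1=0x0b r2=0xef r3=0x66 r4=0xc3 r5=0x6d  N=0 Z=0
after  5: r0=0x5c r1=0x0b r2=0xef r3=0x66 r4=0xc3 r5=0x6d  N=0 Z=0
after  6: r0=0x78 r1=0x0b r2=0xef r3=0x66 r4=0xc3 r5=0x6d  N=0 Z=0
-- IRQ taken; context saved, return-PC = 7 --
mismatch: r2: reported 0xee vs actual 0xef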